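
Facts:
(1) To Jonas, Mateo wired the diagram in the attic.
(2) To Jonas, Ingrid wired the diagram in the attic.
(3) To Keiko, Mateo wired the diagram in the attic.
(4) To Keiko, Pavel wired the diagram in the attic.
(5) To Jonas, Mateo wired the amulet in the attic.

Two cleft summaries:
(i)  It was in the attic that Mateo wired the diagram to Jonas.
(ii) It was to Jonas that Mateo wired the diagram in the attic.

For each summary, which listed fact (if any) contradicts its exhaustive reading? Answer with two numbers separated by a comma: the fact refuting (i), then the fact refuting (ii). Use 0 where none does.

0, 3

Summary (i) focuses "in the attic" (the setting); background Mateo as agent and the diagram as thing and Jonas as recipient. No fact matches that background with a different setting, so 0.
Summary (ii) focuses "Jonas" (the recipient); background Mateo as agent and the diagram as thing and in the attic as setting. Fact (3) matches that background with recipient = Keiko — refutes (ii).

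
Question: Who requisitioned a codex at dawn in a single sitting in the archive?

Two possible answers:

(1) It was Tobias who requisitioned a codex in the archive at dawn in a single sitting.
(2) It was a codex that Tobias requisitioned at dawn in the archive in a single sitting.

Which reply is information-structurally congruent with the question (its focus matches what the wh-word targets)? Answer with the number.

The question word "who" targets the subject (agent).
Option (1) clefts "Tobias" — that matches what the question asks about.
Option (2) clefts "a codex" — the direct object, not what was asked.
So the congruent reply is (1).

1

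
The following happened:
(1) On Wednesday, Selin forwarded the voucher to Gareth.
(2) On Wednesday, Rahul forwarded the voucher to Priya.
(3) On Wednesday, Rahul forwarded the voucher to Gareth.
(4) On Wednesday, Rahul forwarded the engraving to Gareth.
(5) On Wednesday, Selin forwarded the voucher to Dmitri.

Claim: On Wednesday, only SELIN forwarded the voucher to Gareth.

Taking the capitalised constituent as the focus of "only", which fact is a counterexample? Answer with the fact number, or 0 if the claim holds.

3

The capitals mark "Selin" as focus. So "only" rules out other agents, with the rest (the voucher as thing and Gareth as recipient and on Wednesday as setting) as background.
Fact (3) matches on the voucher as thing and Gareth as recipient and on Wednesday as setting, but has agent = Rahul instead. That refutes the claim.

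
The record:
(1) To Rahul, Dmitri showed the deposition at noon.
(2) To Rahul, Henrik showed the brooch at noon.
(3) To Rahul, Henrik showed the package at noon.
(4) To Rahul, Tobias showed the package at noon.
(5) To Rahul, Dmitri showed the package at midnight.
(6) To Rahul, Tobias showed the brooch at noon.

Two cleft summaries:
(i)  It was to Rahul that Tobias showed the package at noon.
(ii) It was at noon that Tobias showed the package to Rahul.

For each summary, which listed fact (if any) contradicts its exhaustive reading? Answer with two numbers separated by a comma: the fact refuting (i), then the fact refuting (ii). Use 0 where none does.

0, 0

(i): focus "Rahul". No fact shares Tobias as agent and the package as thing and at noon as setting with a different recipient. 0.
(ii): focus "at noon". No fact shares Tobias as agent and the package as thing and Rahul as recipient with a different setting. 0.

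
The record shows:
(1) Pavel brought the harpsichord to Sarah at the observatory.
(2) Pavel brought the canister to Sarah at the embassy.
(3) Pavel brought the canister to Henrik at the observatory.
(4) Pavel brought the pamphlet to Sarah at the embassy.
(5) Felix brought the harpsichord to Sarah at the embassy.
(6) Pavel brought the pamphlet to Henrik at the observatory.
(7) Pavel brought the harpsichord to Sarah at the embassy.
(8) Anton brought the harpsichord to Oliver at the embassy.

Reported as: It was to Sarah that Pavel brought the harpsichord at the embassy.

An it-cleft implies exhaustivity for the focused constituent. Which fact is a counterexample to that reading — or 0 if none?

0

Focus of the cleft: "Sarah" (the recipient). Presupposed background: agent = Pavel, thing = the harpsichord, setting = at the embassy.
Exhaustivity: Sarah is the only recipient satisfying that background.
Every other fact differs from the presupposition on some backgrounded slot, so none challenges the exhaustivity.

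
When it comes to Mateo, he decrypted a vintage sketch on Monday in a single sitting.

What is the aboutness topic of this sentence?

The construction explicitly marks "Mateo" as what the sentence is about — the topic.
The remainder of the clause is the comment (what is said about the topic).

Mateo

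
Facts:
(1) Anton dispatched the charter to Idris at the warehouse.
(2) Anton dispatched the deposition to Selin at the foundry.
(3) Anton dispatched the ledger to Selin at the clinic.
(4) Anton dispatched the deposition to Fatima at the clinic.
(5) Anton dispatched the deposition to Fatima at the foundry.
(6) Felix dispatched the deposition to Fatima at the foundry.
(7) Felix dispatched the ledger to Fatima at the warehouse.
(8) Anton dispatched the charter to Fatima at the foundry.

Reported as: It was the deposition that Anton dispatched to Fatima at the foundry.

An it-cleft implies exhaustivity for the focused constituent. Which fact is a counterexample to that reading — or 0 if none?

8

Focus of the cleft: "the deposition" (the thing). Presupposed background: agent = Anton, recipient = Fatima, setting = at the foundry.
The exhaustive reading says no other thing fits that background.
Fact (8) shares the background but with thing = the charter; exhaustivity is violated.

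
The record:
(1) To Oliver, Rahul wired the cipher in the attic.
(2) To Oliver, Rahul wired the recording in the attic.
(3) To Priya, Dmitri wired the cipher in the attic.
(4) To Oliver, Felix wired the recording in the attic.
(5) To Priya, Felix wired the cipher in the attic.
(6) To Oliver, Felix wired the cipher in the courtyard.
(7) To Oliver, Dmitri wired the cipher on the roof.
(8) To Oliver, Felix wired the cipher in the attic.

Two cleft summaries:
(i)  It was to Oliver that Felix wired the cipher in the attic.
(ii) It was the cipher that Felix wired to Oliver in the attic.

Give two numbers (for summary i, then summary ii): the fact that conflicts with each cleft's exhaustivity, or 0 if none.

5, 4

(i): focus "Oliver". Looking for agent = Felix, thing = the cipher, setting = in the attic with some other recipient — fact (5) has Priya there. Refuted.
(ii): focus "the cipher". Looking for agent = Felix, recipient = Oliver, setting = in the attic with some other thing — fact (4) has the recording there. Refuted.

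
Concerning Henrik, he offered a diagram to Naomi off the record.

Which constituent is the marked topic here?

The construction explicitly marks "Henrik" as what the sentence is about — the topic.
The remainder of the clause is the comment (what is said about the topic).

Henrik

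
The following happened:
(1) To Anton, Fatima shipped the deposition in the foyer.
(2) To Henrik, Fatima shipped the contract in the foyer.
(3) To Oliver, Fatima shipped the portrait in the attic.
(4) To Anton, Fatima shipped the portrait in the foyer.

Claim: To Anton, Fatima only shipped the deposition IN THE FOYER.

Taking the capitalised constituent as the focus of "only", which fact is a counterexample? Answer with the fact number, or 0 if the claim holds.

The capitals mark "in the foyer" as focus. So "only" rules out other settings, with the rest (Fatima as agent and the deposition as thing and Anton as recipient) as background.
No fact matches Fatima as agent and the deposition as thing and Anton as recipient with a different setting — every other fact differs on at least one backgrounded slot. So no fact refutes it.

0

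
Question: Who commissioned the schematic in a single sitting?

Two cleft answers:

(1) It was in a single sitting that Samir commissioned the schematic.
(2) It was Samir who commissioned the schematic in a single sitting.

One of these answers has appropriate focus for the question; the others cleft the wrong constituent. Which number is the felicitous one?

2

The question word "who" targets the subject (agent).
Option (1) clefts "in a single sitting" — the manner, not what was asked.
Option (2) clefts "Samir" — that matches what the question asks about.
So the congruent reply is (2).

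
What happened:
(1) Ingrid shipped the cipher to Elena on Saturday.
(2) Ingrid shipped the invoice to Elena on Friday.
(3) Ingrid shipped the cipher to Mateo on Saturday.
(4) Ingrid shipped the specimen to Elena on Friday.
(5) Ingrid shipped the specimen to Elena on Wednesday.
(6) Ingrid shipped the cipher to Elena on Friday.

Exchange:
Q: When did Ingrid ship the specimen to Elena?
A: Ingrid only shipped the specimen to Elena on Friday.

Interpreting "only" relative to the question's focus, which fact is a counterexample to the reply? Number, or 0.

5

The question "When did ...?" targets the setting, so in the reply the focus falls on "on Friday".
So "only" ranges over settings; the rest (Ingrid as agent and the specimen as thing and Elena as recipient) is presupposed.
Fact (5) shares the background with a different setting (on Wednesday) — counterexample.
(Fact (2) would refute a reading with focus on the thing — but that is not what the question asks.)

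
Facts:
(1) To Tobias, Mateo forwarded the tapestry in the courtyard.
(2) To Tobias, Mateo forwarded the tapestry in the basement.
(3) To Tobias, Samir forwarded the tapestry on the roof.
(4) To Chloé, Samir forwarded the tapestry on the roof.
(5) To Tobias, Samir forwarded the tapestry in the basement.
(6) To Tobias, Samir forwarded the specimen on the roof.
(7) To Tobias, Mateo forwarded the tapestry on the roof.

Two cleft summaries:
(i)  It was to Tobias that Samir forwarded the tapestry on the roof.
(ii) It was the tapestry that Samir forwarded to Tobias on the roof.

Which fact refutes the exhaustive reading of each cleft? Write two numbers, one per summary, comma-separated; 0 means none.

4, 6

(i): focus "Tobias". Looking for Samir as agent and the tapestry as thing and on the roof as setting with some other recipient — fact (4) has Chloé there. Refuted.
(ii): focus "the tapestry". Looking for Samir as agent and Tobias as recipient and on the roof as setting with some other thing — fact (6) has the specimen there. Refuted.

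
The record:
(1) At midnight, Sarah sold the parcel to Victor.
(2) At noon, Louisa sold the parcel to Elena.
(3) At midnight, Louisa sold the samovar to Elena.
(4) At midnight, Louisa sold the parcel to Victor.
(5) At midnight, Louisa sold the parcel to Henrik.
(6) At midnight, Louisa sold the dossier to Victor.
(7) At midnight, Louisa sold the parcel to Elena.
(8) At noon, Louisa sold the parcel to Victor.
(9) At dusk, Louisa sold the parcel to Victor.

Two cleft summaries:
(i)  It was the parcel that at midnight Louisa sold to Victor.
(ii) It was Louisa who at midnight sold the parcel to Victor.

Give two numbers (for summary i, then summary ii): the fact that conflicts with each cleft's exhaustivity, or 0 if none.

(i): focus "the parcel". Looking for Louisa as agent and Victor as recipient and at midnight as setting with some other thing — fact (6) has the dossier there. Refuted.
(ii): focus "Louisa". Looking for the parcel as thing and Victor as recipient and at midnight as setting with some other agent — fact (1) has Sarah there. Refuted.

6, 1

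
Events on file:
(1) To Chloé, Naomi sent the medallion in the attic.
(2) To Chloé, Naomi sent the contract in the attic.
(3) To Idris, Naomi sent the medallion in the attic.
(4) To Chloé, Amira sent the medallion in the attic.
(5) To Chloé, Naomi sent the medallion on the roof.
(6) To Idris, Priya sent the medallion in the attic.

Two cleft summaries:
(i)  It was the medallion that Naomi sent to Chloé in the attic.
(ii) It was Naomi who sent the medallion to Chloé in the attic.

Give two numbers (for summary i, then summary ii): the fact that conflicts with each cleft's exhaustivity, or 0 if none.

2, 4

Summary (i) focuses "the medallion" (the thing); background Naomi as agent and Chloé as recipient and in the attic as setting. Fact (2) matches that background with thing = the contract — refutes (i).
Summary (ii) focuses "Naomi" (the agent); background the medallion as thing and Chloé as recipient and in the attic as setting. Fact (4) matches that background with agent = Amira — refutes (ii).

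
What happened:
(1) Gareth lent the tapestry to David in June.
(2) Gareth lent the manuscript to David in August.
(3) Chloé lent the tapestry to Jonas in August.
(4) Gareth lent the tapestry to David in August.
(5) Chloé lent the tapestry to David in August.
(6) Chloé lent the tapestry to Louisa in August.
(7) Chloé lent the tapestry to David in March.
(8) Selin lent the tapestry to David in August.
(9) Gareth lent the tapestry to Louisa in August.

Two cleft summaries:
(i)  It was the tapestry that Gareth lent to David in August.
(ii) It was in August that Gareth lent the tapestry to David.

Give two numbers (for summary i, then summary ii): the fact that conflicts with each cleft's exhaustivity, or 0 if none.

2, 1

(i): focus "the tapestry". Looking for same agent, recipient, setting (Gareth / David / in August) with some other thing — fact (2) has the manuscript there. Refuted.
(ii): focus "in August". Looking for same agent, thing, recipient (Gareth / the tapestry / David) with some other setting — fact (1) has in June there. Refuted.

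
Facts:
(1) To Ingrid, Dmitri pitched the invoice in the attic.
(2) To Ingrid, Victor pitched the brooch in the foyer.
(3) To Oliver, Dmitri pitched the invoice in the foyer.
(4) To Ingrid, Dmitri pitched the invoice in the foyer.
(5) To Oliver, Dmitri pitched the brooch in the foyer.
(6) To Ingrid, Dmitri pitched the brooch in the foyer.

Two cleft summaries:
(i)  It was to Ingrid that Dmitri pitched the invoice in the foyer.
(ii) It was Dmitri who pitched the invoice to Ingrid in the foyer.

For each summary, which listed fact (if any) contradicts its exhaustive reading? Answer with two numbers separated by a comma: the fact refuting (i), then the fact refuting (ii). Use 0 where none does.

Summary (i) focuses "Ingrid" (the recipient); background Dmitri as agent and the invoice as thing and in the foyer as setting. Fact (3) matches that background with recipient = Oliver — refutes (i).
Summary (ii) focuses "Dmitri" (the agent); background the invoice as thing and Ingrid as recipient and in the foyer as setting. No fact matches that background with a different agent, so 0.

3, 0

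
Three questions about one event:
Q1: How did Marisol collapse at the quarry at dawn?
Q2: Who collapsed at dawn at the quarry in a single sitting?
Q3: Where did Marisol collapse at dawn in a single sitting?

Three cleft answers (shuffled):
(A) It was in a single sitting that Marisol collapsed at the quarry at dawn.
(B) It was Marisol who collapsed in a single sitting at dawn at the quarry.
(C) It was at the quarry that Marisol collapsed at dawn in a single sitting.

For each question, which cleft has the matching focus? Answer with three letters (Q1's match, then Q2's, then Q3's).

Q1 asks about the manner; cleft (A) focuses "in a single sitting", which is the manner — so Q1 → A.
Q2 asks about the subject (agent); cleft (B) focuses "Marisol", which is the subject (agent) — so Q2 → B.
Q3 asks about the location; cleft (C) focuses "at the quarry", which is the location — so Q3 → C.
Mapping: Q1→A, Q2→B, Q3→C.

ABC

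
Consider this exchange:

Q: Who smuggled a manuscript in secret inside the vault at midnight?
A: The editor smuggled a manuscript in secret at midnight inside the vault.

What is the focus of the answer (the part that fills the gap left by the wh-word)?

The wh-word "who" asks about the subject (agent).
In the answer, "a manuscript", "at midnight", "in secret" and "inside the vault" are given — repeated from the question.
The constituent filling the subject (agent) gap is "the editor"; that is the focus and would carry nuclear stress.

the editor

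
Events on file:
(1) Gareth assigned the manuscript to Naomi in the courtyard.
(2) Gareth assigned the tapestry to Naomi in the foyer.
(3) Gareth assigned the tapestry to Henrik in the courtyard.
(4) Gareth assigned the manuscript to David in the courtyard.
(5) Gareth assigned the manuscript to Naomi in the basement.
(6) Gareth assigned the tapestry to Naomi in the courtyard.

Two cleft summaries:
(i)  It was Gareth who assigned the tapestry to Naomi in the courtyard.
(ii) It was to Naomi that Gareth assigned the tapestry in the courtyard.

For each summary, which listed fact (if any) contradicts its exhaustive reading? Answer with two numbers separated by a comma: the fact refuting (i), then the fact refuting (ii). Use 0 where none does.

(i): focus "Gareth". No fact shares thing = the tapestry, recipient = Naomi, setting = in the courtyard with a different agent. 0.
(ii): focus "Naomi". Looking for agent = Gareth, thing = the tapestry, setting = in the courtyard with some other recipient — fact (3) has Henrik there. Refuted.

0, 3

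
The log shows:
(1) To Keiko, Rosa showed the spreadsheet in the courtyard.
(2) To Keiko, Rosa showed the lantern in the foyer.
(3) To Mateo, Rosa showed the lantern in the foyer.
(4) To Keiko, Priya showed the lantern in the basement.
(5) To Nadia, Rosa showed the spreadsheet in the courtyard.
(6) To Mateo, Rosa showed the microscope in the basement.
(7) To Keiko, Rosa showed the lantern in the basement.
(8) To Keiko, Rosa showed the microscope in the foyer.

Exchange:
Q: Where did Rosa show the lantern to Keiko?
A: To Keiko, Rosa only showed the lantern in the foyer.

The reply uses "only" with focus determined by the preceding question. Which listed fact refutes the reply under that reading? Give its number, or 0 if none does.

The question "Where did ...?" targets the setting, so in the reply the focus falls on "in the foyer".
So "only" ranges over settings; the rest (same agent, thing, recipient (Rosa / the lantern / Keiko)) is presupposed.
Fact (7) keeps same agent, thing, recipient (Rosa / the lantern / Keiko) but has setting = in the basement; that refutes the reply.
(Fact (8) would refute a reading with focus on the thing — but that is not what the question asks.)

7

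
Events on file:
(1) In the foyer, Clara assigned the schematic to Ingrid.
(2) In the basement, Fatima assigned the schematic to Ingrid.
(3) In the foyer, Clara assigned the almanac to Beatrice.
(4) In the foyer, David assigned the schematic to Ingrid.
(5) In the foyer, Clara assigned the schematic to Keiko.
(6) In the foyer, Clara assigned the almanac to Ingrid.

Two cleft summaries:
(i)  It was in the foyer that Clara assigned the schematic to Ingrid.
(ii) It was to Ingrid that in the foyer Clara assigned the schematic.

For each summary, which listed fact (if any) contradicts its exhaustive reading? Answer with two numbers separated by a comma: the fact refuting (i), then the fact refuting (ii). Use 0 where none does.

(i): focus "in the foyer". No fact shares same agent, thing, recipient (Clara / the schematic / Ingrid) with a different setting. 0.
(ii): focus "Ingrid". Looking for same agent, thing, setting (Clara / the schematic / in the foyer) with some other recipient — fact (5) has Keiko there. Refuted.

0, 5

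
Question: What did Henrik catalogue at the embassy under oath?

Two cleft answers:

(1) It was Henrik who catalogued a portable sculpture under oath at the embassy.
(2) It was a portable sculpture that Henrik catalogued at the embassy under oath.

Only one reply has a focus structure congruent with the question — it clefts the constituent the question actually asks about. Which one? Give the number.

The question word "what" targets the direct object.
Option (1) clefts "Henrik" — the subject (agent), not what was asked.
Option (2) clefts "a portable sculpture" — that matches what the question asks about.
So the congruent reply is (2).

2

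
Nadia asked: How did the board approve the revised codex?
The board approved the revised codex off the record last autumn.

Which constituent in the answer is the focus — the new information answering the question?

The wh-word "how" asks about the manner.
In the answer, "the board" and "the revised codex" are given — repeated from the question.
"last autumn" is also new, but it specifies the time, which is not what the question asks about — so it is not the focus.
The constituent filling the manner gap is "off the record"; that is the focus.

off the record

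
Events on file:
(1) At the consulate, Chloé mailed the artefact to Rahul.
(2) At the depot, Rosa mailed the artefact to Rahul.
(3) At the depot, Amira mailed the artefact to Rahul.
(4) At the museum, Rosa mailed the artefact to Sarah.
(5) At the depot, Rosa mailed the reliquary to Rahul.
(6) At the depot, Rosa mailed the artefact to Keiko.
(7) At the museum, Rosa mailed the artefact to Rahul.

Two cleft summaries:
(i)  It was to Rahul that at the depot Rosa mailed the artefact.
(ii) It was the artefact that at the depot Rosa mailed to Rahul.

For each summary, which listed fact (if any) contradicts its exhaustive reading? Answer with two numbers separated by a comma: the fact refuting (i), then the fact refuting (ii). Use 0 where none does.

6, 5

(i): focus "Rahul". Looking for same agent, thing, setting (Rosa / the artefact / at the depot) with some other recipient — fact (6) has Keiko there. Refuted.
(ii): focus "the artefact". Looking for same agent, recipient, setting (Rosa / Rahul / at the depot) with some other thing — fact (5) has the reliquary there. Refuted.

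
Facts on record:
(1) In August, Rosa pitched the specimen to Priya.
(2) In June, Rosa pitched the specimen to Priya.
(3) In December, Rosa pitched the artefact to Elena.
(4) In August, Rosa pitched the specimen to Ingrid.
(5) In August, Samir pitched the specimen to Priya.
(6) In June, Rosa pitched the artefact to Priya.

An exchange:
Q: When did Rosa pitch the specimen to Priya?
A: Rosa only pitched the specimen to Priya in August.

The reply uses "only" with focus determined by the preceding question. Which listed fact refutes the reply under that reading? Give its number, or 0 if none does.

2

Answering "When did ...?" puts focus on the setting — here, "in August".
"Only" then excludes alternative settings while the background — same agent, thing, recipient (Rosa / the specimen / Priya) — is held fixed.
Fact (2) shares the background with a different setting (in June) — counterexample.
(Fact (4) would refute a reading with focus on the recipient — but that is not what the question asks.)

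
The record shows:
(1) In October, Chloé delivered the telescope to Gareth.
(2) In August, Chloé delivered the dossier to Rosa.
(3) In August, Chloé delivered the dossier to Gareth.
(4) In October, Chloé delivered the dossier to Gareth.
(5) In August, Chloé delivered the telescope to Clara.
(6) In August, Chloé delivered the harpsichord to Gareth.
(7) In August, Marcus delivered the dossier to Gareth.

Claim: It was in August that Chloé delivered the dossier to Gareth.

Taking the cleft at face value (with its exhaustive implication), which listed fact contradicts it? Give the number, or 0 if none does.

Focus of the cleft: "in August" (the setting). Presupposed background: Chloé as agent and the dossier as thing and Gareth as recipient.
The exhaustive reading says no other setting fits that background.
But fact (4) also has Chloé as agent and the dossier as thing and Gareth as recipient, with setting = in October — so the exhaustive reading fails.

4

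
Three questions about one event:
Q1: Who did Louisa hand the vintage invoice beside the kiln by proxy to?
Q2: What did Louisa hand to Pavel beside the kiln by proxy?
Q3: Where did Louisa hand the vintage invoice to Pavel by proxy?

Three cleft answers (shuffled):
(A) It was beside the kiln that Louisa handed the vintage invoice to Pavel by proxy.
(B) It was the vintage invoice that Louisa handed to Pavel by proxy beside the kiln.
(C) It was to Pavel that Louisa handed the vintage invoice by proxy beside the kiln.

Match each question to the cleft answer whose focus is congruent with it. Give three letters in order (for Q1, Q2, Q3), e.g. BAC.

Q1 asks about the recipient; cleft (C) focuses "to Pavel", which is the recipient — so Q1 → C.
Q2 asks about the direct object; cleft (B) focuses "the vintage invoice", which is the direct object — so Q2 → B.
Q3 asks about the location; cleft (A) focuses "beside the kiln", which is the location — so Q3 → A.
Mapping: Q1→C, Q2→B, Q3→A.

CBA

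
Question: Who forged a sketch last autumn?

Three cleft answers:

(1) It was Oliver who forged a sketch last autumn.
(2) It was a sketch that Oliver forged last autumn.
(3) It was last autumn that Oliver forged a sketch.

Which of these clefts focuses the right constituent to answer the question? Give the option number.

The question word "who" targets the subject (agent).
Option (1) clefts "Oliver" — that matches what the question asks about.
Option (2) clefts "a sketch" — the direct object, not what was asked.
Option (3) clefts "last autumn" — the time, not what was asked.
So the congruent reply is (1).

1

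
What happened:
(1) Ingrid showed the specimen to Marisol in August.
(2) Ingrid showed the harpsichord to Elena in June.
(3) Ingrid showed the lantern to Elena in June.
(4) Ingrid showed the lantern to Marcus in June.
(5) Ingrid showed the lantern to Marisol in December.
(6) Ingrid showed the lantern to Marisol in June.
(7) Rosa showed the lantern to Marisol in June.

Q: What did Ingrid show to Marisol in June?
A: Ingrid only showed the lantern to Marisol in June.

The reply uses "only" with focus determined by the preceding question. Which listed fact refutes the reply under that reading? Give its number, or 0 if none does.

0

The question "What did ...?" targets the thing, so in the reply the focus falls on "the lantern".
"Only" then excludes alternative things while the background — Ingrid as agent and Marisol as recipient and in June as setting — is held fixed.
No listed fact shares that background with another thing. Nothing contradicts the reply.
(Fact (5) would refute a reading with focus on the setting — but that is not what the question asks.)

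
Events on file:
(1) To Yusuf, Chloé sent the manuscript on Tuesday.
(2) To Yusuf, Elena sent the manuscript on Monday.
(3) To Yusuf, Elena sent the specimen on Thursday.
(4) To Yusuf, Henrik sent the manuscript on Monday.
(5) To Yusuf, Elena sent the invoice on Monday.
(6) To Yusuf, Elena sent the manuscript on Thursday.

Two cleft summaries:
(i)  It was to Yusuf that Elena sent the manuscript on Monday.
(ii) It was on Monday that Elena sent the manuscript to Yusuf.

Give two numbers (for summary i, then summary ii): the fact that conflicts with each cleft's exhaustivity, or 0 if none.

(i): focus "Yusuf". No fact shares same agent, thing, setting (Elena / the manuscript / on Monday) with a different recipient. 0.
(ii): focus "on Monday". Looking for same agent, thing, recipient (Elena / the manuscript / Yusuf) with some other setting — fact (6) has on Thursday there. Refuted.

0, 6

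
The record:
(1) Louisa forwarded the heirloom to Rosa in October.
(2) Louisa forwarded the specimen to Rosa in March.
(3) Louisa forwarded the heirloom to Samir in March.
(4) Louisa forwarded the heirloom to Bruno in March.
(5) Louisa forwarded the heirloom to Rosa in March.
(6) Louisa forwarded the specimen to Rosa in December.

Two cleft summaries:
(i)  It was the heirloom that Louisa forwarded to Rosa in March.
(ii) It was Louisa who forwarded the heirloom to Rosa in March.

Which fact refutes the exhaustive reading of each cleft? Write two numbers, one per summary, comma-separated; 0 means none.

2, 0

Summary (i) focuses "the heirloom" (the thing); background same agent, recipient, setting (Louisa / Rosa / in March). Fact (2) matches that background with thing = the specimen — refutes (i).
Summary (ii) focuses "Louisa" (the agent); background same thing, recipient, setting (the heirloom / Rosa / in March). No fact matches that background with a different agent, so 0.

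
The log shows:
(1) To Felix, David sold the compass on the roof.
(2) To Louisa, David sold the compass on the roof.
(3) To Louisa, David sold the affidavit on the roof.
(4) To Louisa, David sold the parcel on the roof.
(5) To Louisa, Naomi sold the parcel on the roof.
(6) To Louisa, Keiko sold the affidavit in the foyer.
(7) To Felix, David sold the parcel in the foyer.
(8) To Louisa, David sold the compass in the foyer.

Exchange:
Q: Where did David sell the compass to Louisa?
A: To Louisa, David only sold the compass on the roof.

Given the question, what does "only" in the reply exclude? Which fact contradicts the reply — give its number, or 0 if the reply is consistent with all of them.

8

The question "Where did ...?" targets the setting, so in the reply the focus falls on "on the roof".
So "only" ranges over settings; the rest (same agent, thing, recipient (David / the compass / Louisa)) is presupposed.
Fact (8) keeps same agent, thing, recipient (David / the compass / Louisa) but has setting = in the foyer; that refutes the reply.
(Fact (3) would refute a reading with focus on the thing — but that is not what the question asks.)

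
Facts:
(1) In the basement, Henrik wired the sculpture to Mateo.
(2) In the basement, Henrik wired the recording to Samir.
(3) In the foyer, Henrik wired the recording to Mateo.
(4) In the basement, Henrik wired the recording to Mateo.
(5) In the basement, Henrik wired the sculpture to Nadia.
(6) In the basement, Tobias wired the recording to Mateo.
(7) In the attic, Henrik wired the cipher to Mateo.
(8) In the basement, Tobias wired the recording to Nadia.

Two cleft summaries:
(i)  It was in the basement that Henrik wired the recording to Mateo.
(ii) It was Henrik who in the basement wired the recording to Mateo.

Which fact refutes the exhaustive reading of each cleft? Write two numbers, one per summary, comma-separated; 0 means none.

3, 6

(i): focus "in the basement". Looking for Henrik as agent and the recording as thing and Mateo as recipient with some other setting — fact (3) has in the foyer there. Refuted.
(ii): focus "Henrik". Looking for the recording as thing and Mateo as recipient and in the basement as setting with some other agent — fact (6) has Tobias there. Refuted.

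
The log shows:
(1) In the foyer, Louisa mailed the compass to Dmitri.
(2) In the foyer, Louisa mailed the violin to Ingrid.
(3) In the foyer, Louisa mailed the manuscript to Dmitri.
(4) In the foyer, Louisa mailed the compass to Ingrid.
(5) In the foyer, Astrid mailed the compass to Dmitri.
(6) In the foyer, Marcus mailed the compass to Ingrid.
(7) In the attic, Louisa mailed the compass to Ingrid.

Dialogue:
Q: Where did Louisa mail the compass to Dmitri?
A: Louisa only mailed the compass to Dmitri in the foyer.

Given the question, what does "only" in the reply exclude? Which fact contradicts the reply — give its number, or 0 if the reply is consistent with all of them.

The question "Where did ...?" targets the setting, so in the reply the focus falls on "in the foyer".
So "only" ranges over settings; the rest (agent = Louisa, thing = the compass, recipient = Dmitri) is presupposed.
No listed fact shares that background with another setting. Nothing contradicts the reply.
(Fact (3) would refute a reading with focus on the thing — but that is not what the question asks.)

0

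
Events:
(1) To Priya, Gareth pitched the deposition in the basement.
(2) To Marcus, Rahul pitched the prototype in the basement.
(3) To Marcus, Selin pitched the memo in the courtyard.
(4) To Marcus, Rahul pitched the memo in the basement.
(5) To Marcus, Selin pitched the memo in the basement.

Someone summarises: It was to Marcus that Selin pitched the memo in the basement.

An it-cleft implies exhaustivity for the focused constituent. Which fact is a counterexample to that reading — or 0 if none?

0

The cleft puts "Marcus" in focus and presupposes the open proposition with agent = Selin, thing = the memo, setting = in the basement.
Exhaustivity: Marcus is the only recipient satisfying that background.
Every other fact differs from the presupposition on some backgrounded slot, so none challenges the exhaustivity.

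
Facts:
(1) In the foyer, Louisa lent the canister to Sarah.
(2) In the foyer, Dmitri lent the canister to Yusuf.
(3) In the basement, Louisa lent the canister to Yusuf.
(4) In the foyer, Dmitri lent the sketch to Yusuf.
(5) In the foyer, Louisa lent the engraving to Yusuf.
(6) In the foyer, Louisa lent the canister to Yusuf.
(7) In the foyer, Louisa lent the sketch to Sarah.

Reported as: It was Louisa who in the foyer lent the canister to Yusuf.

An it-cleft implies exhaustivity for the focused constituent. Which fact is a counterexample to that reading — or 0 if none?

The cleft puts "Louisa" in focus and presupposes the open proposition with thing = the canister, recipient = Yusuf, setting = in the foyer.
The exhaustive reading says no other agent fits that background.
Fact (2) shares the background but with agent = Dmitri; exhaustivity is violated.

2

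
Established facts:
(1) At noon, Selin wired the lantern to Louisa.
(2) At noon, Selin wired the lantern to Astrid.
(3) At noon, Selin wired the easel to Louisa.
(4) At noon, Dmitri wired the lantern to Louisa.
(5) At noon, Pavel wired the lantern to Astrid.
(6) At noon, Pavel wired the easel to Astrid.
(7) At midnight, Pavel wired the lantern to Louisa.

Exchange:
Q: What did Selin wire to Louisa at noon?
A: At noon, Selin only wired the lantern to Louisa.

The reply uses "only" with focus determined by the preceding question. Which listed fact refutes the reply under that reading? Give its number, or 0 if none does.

3

Answering "What did ...?" puts focus on the thing — here, "the lantern".
"Only" then excludes alternative things while the background — Selin as agent and Louisa as recipient and at noon as setting — is held fixed.
Fact (3) keeps Selin as agent and Louisa as recipient and at noon as setting but has thing = the easel; that refutes the reply.
(Fact (2) would refute a reading with focus on the recipient — but that is not what the question asks.)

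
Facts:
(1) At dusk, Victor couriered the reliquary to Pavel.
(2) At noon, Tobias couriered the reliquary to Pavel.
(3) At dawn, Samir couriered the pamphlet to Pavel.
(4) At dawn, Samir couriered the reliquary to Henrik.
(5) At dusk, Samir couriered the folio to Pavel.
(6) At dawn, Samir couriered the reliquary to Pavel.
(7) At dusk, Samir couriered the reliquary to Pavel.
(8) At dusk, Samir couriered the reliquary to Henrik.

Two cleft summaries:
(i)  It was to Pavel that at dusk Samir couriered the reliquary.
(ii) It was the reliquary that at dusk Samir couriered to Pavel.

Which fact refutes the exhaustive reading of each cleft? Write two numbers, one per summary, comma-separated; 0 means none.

8, 5

(i): focus "Pavel". Looking for same agent, thing, setting (Samir / the reliquary / at dusk) with some other recipient — fact (8) has Henrik there. Refuted.
(ii): focus "the reliquary". Looking for same agent, recipient, setting (Samir / Pavel / at dusk) with some other thing — fact (5) has the folio there. Refuted.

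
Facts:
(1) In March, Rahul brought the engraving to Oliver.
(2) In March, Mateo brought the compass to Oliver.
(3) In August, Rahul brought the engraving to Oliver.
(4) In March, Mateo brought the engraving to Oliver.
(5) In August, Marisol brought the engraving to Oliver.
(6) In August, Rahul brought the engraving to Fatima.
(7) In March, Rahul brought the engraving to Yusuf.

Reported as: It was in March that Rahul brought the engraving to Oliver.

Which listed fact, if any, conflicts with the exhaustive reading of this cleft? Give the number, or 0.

Focus of the cleft: "in March" (the setting). Presupposed background: same agent, thing, recipient (Rahul / the engraving / Oliver).
Exhaustivity: in March is the only setting satisfying that background.
But fact (3) also has same agent, thing, recipient (Rahul / the engraving / Oliver), with setting = in August — so the exhaustive reading fails.

3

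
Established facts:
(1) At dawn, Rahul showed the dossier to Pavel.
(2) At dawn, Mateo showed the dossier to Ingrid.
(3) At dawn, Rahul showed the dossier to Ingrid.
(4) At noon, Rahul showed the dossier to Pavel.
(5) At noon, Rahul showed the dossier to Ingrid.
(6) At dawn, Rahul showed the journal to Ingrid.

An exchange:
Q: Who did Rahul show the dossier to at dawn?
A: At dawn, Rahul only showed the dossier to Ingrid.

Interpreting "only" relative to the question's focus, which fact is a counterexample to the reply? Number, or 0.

Answering "Who did ... to ...?" puts focus on the recipient — here, "Ingrid".
"Only" then excludes alternative recipients while the background — agent = Rahul, thing = the dossier, setting = at dawn — is held fixed.
Fact (1) shares the background with a different recipient (Pavel) — counterexample.
(Fact (6) would refute a reading with focus on the thing — but that is not what the question asks.)

1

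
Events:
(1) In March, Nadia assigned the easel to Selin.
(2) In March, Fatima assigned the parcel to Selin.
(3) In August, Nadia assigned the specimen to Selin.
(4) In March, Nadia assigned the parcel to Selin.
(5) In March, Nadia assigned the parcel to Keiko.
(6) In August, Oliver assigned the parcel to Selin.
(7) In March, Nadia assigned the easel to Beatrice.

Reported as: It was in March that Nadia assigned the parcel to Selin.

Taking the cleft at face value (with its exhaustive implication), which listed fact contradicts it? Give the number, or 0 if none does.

0

The cleft puts "in March" in focus and presupposes the open proposition with same agent, thing, recipient (Nadia / the parcel / Selin).
Exhaustivity: in March is the only setting satisfying that background.
Every other fact differs from the presupposition on some backgrounded slot, so none challenges the exhaustivity.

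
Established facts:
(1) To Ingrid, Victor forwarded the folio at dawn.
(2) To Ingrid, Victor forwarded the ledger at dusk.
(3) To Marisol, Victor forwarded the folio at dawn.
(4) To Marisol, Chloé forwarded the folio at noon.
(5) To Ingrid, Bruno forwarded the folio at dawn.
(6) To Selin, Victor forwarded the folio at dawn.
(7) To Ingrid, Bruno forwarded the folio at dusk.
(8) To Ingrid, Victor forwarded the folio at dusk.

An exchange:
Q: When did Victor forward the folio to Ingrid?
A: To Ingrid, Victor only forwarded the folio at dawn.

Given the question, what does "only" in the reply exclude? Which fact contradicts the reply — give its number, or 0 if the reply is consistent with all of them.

The question "When did ...?" targets the setting, so in the reply the focus falls on "at dawn".
"Only" then excludes alternative settings while the background — agent = Victor, thing = the folio, recipient = Ingrid — is held fixed.
Fact (8) shares the background with a different setting (at dusk) — counterexample.
(Fact (3) would refute a reading with focus on the recipient — but that is not what the question asks.)

8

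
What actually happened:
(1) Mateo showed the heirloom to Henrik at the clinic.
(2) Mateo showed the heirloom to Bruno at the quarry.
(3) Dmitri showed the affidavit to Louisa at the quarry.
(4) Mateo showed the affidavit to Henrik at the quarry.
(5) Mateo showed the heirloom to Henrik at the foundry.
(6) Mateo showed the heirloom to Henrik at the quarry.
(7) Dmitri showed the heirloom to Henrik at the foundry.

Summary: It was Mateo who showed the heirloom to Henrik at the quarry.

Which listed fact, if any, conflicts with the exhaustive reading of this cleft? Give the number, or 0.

0

The cleft puts "Mateo" in focus and presupposes the open proposition with the heirloom as thing and Henrik as recipient and at the quarry as setting.
Exhaustivity: Mateo is the only agent satisfying that background.
Every other fact differs from the presupposition on some backgrounded slot, so none challenges the exhaustivity.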